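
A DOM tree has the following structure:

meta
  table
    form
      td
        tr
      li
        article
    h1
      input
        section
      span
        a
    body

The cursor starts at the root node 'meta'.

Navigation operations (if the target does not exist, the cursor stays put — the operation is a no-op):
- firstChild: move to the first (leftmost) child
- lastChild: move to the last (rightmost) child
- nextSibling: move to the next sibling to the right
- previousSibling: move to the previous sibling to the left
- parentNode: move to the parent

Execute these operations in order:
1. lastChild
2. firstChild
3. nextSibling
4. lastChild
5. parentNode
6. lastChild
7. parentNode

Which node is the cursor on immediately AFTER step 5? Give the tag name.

After 1 (lastChild): table
After 2 (firstChild): form
After 3 (nextSibling): h1
After 4 (lastChild): span
After 5 (parentNode): h1

Answer: h1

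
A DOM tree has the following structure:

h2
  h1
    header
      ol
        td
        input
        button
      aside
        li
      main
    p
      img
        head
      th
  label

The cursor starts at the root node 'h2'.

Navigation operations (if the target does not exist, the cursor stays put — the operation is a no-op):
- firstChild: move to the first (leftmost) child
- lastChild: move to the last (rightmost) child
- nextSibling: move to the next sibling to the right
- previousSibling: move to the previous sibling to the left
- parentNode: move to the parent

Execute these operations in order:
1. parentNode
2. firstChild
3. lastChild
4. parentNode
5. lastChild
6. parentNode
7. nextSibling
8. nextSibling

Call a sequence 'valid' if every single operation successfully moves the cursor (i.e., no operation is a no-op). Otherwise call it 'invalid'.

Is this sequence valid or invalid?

Answer: invalid

Derivation:
After 1 (parentNode): h2 (no-op, stayed)
After 2 (firstChild): h1
After 3 (lastChild): p
After 4 (parentNode): h1
After 5 (lastChild): p
After 6 (parentNode): h1
After 7 (nextSibling): label
After 8 (nextSibling): label (no-op, stayed)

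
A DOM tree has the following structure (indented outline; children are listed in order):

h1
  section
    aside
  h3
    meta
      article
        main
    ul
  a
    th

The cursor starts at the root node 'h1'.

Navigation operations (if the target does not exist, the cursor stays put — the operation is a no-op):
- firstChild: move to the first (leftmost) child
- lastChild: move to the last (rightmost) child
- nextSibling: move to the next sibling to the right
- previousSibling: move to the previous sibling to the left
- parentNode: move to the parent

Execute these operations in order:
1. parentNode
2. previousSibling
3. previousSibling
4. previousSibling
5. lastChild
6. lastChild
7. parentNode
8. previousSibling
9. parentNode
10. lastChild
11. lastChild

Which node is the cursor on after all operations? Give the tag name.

Answer: th

Derivation:
After 1 (parentNode): h1 (no-op, stayed)
After 2 (previousSibling): h1 (no-op, stayed)
After 3 (previousSibling): h1 (no-op, stayed)
After 4 (previousSibling): h1 (no-op, stayed)
After 5 (lastChild): a
After 6 (lastChild): th
After 7 (parentNode): a
After 8 (previousSibling): h3
After 9 (parentNode): h1
After 10 (lastChild): a
After 11 (lastChild): th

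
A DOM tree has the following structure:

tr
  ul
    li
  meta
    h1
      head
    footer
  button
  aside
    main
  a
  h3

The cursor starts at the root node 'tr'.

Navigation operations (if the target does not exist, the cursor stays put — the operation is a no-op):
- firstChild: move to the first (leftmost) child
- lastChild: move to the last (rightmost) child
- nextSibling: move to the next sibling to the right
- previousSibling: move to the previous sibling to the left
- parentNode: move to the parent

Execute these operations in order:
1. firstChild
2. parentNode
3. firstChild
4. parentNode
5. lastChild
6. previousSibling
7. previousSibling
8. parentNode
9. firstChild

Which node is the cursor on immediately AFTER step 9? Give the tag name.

After 1 (firstChild): ul
After 2 (parentNode): tr
After 3 (firstChild): ul
After 4 (parentNode): tr
After 5 (lastChild): h3
After 6 (previousSibling): a
After 7 (previousSibling): aside
After 8 (parentNode): tr
After 9 (firstChild): ul

Answer: ul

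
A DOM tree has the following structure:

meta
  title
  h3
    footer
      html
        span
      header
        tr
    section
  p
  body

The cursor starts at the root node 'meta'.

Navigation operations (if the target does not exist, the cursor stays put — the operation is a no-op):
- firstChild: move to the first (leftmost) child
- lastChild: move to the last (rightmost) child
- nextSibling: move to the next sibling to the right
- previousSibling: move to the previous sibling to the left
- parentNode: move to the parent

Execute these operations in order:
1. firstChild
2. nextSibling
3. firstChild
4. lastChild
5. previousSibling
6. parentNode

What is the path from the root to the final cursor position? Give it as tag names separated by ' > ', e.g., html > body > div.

Answer: meta > h3 > footer

Derivation:
After 1 (firstChild): title
After 2 (nextSibling): h3
After 3 (firstChild): footer
After 4 (lastChild): header
After 5 (previousSibling): html
After 6 (parentNode): footer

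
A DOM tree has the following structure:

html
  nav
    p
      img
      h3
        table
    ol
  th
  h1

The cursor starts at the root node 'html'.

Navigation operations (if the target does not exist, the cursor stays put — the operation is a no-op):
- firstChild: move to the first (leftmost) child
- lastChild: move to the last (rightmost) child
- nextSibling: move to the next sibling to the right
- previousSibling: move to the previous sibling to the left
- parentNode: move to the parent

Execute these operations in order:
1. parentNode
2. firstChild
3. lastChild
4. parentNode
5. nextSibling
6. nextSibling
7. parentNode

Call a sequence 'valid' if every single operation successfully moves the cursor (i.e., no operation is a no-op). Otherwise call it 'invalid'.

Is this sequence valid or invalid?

Answer: invalid

Derivation:
After 1 (parentNode): html (no-op, stayed)
After 2 (firstChild): nav
After 3 (lastChild): ol
After 4 (parentNode): nav
After 5 (nextSibling): th
After 6 (nextSibling): h1
After 7 (parentNode): html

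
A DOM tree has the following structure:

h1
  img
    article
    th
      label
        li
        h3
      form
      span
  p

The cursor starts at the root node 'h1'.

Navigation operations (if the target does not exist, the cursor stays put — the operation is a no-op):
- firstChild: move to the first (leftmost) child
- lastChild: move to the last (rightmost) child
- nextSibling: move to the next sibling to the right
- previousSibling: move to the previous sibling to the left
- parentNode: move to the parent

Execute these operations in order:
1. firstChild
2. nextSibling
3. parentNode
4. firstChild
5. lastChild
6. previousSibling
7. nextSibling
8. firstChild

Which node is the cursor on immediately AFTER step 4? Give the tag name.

After 1 (firstChild): img
After 2 (nextSibling): p
After 3 (parentNode): h1
After 4 (firstChild): img

Answer: img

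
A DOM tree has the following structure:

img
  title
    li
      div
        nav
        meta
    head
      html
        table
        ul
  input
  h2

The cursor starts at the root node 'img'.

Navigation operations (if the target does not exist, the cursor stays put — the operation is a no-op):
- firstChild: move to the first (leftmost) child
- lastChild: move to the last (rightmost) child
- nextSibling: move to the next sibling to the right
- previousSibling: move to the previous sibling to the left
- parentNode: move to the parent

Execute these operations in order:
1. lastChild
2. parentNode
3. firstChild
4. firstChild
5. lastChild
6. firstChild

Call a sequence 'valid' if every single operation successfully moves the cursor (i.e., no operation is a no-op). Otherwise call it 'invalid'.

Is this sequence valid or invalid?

Answer: valid

Derivation:
After 1 (lastChild): h2
After 2 (parentNode): img
After 3 (firstChild): title
After 4 (firstChild): li
After 5 (lastChild): div
After 6 (firstChild): nav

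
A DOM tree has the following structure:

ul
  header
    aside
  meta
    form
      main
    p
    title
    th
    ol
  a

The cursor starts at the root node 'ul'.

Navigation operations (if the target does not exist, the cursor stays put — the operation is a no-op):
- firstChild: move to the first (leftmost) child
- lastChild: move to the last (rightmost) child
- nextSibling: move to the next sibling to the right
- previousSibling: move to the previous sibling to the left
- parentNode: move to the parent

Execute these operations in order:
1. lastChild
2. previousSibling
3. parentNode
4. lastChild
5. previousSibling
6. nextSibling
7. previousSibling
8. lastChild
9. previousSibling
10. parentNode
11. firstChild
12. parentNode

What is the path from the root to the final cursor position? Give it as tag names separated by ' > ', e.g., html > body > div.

Answer: ul > meta

Derivation:
After 1 (lastChild): a
After 2 (previousSibling): meta
After 3 (parentNode): ul
After 4 (lastChild): a
After 5 (previousSibling): meta
After 6 (nextSibling): a
After 7 (previousSibling): meta
After 8 (lastChild): ol
After 9 (previousSibling): th
After 10 (parentNode): meta
After 11 (firstChild): form
After 12 (parentNode): meta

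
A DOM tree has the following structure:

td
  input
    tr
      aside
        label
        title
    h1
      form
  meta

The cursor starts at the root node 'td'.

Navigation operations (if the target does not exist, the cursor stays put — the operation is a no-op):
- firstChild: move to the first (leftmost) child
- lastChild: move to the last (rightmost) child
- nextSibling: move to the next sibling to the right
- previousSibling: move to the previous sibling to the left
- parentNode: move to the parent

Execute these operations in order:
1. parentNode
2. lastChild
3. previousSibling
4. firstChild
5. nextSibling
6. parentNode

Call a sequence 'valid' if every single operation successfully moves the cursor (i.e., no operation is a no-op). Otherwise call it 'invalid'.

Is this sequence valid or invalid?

Answer: invalid

Derivation:
After 1 (parentNode): td (no-op, stayed)
After 2 (lastChild): meta
After 3 (previousSibling): input
After 4 (firstChild): tr
After 5 (nextSibling): h1
After 6 (parentNode): input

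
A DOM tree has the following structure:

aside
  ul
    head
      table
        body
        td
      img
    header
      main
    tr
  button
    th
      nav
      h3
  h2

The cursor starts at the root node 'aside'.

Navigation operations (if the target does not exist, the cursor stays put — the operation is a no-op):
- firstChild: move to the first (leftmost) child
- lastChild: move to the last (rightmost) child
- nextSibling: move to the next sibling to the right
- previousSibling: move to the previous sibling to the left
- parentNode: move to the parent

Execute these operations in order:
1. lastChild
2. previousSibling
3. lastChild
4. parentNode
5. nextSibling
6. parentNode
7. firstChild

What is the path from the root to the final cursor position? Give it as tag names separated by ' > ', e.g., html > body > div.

Answer: aside > ul

Derivation:
After 1 (lastChild): h2
After 2 (previousSibling): button
After 3 (lastChild): th
After 4 (parentNode): button
After 5 (nextSibling): h2
After 6 (parentNode): aside
After 7 (firstChild): ul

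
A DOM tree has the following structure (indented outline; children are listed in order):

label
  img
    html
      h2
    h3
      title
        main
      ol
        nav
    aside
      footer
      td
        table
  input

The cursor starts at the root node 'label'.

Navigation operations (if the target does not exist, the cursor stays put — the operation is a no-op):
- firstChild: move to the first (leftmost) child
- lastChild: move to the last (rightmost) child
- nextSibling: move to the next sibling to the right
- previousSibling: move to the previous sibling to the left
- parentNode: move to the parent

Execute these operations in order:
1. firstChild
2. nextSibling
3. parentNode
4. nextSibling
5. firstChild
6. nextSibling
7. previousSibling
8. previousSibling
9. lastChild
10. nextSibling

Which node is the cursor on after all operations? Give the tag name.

Answer: aside

Derivation:
After 1 (firstChild): img
After 2 (nextSibling): input
After 3 (parentNode): label
After 4 (nextSibling): label (no-op, stayed)
After 5 (firstChild): img
After 6 (nextSibling): input
After 7 (previousSibling): img
After 8 (previousSibling): img (no-op, stayed)
After 9 (lastChild): aside
After 10 (nextSibling): aside (no-op, stayed)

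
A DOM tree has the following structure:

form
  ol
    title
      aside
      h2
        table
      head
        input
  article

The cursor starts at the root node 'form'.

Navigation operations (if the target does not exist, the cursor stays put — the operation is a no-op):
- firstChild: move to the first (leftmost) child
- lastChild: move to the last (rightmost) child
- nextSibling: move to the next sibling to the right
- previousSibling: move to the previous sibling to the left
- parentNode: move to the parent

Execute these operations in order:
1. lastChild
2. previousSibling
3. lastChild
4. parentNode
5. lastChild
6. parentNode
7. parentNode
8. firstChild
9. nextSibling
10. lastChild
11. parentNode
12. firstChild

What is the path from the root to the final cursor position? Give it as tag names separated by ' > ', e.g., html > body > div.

After 1 (lastChild): article
After 2 (previousSibling): ol
After 3 (lastChild): title
After 4 (parentNode): ol
After 5 (lastChild): title
After 6 (parentNode): ol
After 7 (parentNode): form
After 8 (firstChild): ol
After 9 (nextSibling): article
After 10 (lastChild): article (no-op, stayed)
After 11 (parentNode): form
After 12 (firstChild): ol

Answer: form > ol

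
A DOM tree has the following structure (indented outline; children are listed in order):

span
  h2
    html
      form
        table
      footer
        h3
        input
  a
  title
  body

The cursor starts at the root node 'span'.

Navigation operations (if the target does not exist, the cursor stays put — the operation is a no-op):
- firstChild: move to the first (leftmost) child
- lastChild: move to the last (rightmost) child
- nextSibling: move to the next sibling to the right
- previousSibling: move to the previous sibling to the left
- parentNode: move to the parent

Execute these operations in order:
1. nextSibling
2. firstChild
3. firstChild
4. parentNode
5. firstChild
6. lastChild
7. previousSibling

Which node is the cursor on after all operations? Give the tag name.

After 1 (nextSibling): span (no-op, stayed)
After 2 (firstChild): h2
After 3 (firstChild): html
After 4 (parentNode): h2
After 5 (firstChild): html
After 6 (lastChild): footer
After 7 (previousSibling): form

Answer: form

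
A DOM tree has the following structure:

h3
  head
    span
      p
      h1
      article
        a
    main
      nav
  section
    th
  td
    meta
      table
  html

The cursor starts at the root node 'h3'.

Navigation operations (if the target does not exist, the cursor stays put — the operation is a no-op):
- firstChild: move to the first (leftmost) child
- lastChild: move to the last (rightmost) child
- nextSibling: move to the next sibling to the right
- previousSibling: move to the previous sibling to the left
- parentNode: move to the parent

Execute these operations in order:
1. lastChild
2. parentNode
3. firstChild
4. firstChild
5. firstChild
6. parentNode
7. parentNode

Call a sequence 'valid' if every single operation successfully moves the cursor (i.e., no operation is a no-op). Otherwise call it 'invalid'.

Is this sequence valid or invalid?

After 1 (lastChild): html
After 2 (parentNode): h3
After 3 (firstChild): head
After 4 (firstChild): span
After 5 (firstChild): p
After 6 (parentNode): span
After 7 (parentNode): head

Answer: valid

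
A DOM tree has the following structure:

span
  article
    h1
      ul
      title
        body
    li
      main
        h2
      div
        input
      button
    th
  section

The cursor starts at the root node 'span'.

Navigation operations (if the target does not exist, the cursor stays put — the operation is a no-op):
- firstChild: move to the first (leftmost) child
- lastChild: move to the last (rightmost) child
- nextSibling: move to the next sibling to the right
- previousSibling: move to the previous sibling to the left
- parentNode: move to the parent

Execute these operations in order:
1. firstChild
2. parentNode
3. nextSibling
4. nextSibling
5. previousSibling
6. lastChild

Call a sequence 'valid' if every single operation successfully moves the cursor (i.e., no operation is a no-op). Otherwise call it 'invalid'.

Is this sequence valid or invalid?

Answer: invalid

Derivation:
After 1 (firstChild): article
After 2 (parentNode): span
After 3 (nextSibling): span (no-op, stayed)
After 4 (nextSibling): span (no-op, stayed)
After 5 (previousSibling): span (no-op, stayed)
After 6 (lastChild): section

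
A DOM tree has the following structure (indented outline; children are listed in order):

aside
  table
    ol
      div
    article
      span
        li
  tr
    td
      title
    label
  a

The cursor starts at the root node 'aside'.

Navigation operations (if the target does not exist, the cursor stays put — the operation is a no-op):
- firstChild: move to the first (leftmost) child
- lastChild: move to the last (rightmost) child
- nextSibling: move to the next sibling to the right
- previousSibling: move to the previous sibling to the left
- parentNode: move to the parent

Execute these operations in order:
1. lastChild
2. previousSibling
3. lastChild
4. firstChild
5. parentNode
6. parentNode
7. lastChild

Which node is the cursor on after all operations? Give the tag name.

Answer: a

Derivation:
After 1 (lastChild): a
After 2 (previousSibling): tr
After 3 (lastChild): label
After 4 (firstChild): label (no-op, stayed)
After 5 (parentNode): tr
After 6 (parentNode): aside
After 7 (lastChild): a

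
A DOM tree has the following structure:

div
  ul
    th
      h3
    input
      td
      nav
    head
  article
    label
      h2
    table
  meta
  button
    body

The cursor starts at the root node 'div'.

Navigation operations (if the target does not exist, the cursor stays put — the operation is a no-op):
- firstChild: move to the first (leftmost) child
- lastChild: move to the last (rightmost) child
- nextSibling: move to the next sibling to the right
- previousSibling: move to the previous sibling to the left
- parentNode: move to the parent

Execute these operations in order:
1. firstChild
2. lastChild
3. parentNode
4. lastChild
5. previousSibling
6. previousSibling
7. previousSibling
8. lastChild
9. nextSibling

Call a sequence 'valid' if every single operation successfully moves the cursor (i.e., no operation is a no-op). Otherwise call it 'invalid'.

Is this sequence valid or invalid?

Answer: invalid

Derivation:
After 1 (firstChild): ul
After 2 (lastChild): head
After 3 (parentNode): ul
After 4 (lastChild): head
After 5 (previousSibling): input
After 6 (previousSibling): th
After 7 (previousSibling): th (no-op, stayed)
After 8 (lastChild): h3
After 9 (nextSibling): h3 (no-op, stayed)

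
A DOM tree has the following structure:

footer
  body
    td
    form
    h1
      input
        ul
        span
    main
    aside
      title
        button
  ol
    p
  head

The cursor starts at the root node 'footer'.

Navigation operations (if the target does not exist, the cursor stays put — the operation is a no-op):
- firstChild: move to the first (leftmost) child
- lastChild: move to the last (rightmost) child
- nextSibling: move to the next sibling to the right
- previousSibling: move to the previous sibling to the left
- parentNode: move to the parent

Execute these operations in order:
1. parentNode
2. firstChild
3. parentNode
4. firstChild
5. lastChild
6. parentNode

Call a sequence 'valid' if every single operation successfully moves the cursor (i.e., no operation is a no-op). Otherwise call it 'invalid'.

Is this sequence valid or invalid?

After 1 (parentNode): footer (no-op, stayed)
After 2 (firstChild): body
After 3 (parentNode): footer
After 4 (firstChild): body
After 5 (lastChild): aside
After 6 (parentNode): body

Answer: invalid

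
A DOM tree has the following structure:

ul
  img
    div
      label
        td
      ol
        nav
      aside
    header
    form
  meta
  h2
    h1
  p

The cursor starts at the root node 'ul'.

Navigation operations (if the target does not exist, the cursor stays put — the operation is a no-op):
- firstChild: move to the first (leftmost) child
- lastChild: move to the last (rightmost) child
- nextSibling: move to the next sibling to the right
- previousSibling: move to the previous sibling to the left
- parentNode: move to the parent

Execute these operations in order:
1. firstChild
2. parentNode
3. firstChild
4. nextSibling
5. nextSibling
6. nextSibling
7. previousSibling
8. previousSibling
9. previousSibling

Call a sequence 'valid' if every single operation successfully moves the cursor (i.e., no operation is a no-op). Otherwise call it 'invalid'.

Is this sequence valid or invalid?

Answer: valid

Derivation:
After 1 (firstChild): img
After 2 (parentNode): ul
After 3 (firstChild): img
After 4 (nextSibling): meta
After 5 (nextSibling): h2
After 6 (nextSibling): p
After 7 (previousSibling): h2
After 8 (previousSibling): meta
After 9 (previousSibling): img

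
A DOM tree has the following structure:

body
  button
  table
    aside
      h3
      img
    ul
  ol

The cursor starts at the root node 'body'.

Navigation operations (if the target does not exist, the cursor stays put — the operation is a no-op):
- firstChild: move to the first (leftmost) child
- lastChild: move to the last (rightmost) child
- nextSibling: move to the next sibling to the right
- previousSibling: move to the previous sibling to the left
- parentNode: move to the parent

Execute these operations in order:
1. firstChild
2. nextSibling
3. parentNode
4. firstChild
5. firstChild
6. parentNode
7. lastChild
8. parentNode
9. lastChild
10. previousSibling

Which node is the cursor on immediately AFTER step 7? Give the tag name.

After 1 (firstChild): button
After 2 (nextSibling): table
After 3 (parentNode): body
After 4 (firstChild): button
After 5 (firstChild): button (no-op, stayed)
After 6 (parentNode): body
After 7 (lastChild): ol

Answer: ol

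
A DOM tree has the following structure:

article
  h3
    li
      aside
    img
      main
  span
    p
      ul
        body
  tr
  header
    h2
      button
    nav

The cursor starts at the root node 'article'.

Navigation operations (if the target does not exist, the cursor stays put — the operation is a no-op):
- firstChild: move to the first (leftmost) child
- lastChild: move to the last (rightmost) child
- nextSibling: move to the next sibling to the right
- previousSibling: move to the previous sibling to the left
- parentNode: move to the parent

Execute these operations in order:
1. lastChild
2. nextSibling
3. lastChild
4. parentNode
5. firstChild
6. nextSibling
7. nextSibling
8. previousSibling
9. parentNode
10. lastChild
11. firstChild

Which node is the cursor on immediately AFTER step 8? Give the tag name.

Answer: h2

Derivation:
After 1 (lastChild): header
After 2 (nextSibling): header (no-op, stayed)
After 3 (lastChild): nav
After 4 (parentNode): header
After 5 (firstChild): h2
After 6 (nextSibling): nav
After 7 (nextSibling): nav (no-op, stayed)
After 8 (previousSibling): h2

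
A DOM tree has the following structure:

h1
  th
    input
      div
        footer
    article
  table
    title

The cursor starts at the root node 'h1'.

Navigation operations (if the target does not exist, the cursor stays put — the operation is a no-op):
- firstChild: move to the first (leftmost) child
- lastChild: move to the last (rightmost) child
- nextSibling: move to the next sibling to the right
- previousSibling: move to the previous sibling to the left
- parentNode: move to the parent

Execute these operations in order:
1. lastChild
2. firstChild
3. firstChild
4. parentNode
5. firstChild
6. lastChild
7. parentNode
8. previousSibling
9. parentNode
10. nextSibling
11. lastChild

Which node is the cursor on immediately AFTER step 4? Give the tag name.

Answer: table

Derivation:
After 1 (lastChild): table
After 2 (firstChild): title
After 3 (firstChild): title (no-op, stayed)
After 4 (parentNode): table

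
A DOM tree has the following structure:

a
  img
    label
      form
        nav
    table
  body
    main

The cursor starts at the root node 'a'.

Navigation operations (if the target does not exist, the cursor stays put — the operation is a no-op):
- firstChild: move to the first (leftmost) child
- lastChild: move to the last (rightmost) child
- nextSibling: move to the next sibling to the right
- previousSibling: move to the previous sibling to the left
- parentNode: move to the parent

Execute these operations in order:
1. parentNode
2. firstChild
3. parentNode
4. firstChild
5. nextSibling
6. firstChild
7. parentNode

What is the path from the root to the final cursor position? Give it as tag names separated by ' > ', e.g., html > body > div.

After 1 (parentNode): a (no-op, stayed)
After 2 (firstChild): img
After 3 (parentNode): a
After 4 (firstChild): img
After 5 (nextSibling): body
After 6 (firstChild): main
After 7 (parentNode): body

Answer: a > body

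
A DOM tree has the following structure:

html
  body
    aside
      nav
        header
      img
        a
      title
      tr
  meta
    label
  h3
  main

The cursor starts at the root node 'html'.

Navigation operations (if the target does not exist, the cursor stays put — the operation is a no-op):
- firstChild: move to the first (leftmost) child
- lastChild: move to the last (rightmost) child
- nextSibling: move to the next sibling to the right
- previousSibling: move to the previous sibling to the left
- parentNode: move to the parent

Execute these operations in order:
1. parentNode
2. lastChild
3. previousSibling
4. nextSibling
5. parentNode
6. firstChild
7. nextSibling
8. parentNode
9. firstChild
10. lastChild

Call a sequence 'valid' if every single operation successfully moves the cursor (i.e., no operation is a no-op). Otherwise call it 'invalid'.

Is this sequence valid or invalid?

Answer: invalid

Derivation:
After 1 (parentNode): html (no-op, stayed)
After 2 (lastChild): main
After 3 (previousSibling): h3
After 4 (nextSibling): main
After 5 (parentNode): html
After 6 (firstChild): body
After 7 (nextSibling): meta
After 8 (parentNode): html
After 9 (firstChild): body
After 10 (lastChild): aside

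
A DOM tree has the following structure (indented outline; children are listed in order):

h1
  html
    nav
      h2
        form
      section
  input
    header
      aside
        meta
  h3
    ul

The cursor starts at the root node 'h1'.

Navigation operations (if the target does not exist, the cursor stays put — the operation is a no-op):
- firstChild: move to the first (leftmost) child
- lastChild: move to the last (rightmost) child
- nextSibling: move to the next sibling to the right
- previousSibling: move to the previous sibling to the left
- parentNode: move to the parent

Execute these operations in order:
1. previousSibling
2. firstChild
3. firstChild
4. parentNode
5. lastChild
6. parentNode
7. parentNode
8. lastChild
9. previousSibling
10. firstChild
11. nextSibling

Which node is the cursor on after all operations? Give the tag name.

Answer: header

Derivation:
After 1 (previousSibling): h1 (no-op, stayed)
After 2 (firstChild): html
After 3 (firstChild): nav
After 4 (parentNode): html
After 5 (lastChild): nav
After 6 (parentNode): html
After 7 (parentNode): h1
After 8 (lastChild): h3
After 9 (previousSibling): input
After 10 (firstChild): header
After 11 (nextSibling): header (no-op, stayed)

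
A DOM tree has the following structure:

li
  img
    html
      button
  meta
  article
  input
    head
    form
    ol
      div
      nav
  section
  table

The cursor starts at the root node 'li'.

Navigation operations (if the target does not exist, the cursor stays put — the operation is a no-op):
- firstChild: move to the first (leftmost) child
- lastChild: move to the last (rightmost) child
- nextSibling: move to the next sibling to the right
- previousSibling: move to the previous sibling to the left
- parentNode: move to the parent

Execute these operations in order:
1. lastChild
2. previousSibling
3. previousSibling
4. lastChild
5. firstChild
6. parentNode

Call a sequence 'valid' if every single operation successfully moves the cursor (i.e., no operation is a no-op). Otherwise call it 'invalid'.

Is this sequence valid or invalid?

Answer: valid

Derivation:
After 1 (lastChild): table
After 2 (previousSibling): section
After 3 (previousSibling): input
After 4 (lastChild): ol
After 5 (firstChild): div
After 6 (parentNode): ol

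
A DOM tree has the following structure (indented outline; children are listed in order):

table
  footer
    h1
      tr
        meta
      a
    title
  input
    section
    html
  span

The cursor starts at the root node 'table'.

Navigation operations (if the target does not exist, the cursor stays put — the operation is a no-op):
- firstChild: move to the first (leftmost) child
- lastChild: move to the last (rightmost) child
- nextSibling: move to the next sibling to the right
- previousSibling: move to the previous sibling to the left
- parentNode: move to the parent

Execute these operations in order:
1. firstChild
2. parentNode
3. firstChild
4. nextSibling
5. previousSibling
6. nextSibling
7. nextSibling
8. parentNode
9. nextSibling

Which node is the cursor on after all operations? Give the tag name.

Answer: table

Derivation:
After 1 (firstChild): footer
After 2 (parentNode): table
After 3 (firstChild): footer
After 4 (nextSibling): input
After 5 (previousSibling): footer
After 6 (nextSibling): input
After 7 (nextSibling): span
After 8 (parentNode): table
After 9 (nextSibling): table (no-op, stayed)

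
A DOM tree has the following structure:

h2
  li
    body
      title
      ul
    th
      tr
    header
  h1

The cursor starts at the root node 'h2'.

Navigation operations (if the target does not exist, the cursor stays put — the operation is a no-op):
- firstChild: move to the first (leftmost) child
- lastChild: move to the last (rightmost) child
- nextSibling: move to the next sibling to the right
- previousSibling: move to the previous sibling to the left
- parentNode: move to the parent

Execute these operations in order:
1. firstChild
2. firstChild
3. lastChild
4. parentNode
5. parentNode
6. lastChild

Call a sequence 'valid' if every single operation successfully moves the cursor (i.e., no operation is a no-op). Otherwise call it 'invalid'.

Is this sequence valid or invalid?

Answer: valid

Derivation:
After 1 (firstChild): li
After 2 (firstChild): body
After 3 (lastChild): ul
After 4 (parentNode): body
After 5 (parentNode): li
After 6 (lastChild): header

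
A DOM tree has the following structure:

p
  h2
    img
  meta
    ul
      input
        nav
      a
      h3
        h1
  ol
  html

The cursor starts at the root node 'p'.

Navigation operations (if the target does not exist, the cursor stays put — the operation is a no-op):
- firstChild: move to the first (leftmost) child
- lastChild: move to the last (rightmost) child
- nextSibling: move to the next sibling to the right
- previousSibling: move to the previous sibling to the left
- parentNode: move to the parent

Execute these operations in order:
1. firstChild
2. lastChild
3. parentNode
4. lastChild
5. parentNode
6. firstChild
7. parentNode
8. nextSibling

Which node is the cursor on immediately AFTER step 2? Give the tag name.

Answer: img

Derivation:
After 1 (firstChild): h2
After 2 (lastChild): img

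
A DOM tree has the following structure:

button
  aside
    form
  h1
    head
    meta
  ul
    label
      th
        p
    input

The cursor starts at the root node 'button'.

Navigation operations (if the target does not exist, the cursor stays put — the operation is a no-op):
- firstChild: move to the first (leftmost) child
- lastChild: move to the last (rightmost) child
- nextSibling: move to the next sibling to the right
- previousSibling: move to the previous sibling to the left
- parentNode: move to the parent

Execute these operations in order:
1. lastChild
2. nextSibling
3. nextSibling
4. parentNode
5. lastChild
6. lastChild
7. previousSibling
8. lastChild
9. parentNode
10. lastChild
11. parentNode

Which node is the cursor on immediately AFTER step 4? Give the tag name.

Answer: button

Derivation:
After 1 (lastChild): ul
After 2 (nextSibling): ul (no-op, stayed)
After 3 (nextSibling): ul (no-op, stayed)
After 4 (parentNode): button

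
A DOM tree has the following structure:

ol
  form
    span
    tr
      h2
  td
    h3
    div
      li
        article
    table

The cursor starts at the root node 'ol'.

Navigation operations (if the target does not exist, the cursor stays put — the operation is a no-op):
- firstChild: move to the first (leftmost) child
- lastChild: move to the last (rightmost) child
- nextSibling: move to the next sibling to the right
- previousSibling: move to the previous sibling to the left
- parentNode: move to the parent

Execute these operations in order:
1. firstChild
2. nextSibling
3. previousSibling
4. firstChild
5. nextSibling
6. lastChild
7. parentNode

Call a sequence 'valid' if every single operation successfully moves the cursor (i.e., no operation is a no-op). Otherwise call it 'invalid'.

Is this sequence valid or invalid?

After 1 (firstChild): form
After 2 (nextSibling): td
After 3 (previousSibling): form
After 4 (firstChild): span
After 5 (nextSibling): tr
After 6 (lastChild): h2
After 7 (parentNode): tr

Answer: valid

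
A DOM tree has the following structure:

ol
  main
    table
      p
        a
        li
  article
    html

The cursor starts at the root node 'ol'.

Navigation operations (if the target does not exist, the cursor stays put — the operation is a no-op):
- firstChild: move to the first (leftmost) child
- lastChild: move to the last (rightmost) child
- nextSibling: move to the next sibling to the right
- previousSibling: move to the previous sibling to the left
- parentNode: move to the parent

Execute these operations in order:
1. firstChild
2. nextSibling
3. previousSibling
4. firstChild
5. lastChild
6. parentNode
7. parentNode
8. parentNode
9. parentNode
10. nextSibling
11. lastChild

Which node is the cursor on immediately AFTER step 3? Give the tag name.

After 1 (firstChild): main
After 2 (nextSibling): article
After 3 (previousSibling): main

Answer: main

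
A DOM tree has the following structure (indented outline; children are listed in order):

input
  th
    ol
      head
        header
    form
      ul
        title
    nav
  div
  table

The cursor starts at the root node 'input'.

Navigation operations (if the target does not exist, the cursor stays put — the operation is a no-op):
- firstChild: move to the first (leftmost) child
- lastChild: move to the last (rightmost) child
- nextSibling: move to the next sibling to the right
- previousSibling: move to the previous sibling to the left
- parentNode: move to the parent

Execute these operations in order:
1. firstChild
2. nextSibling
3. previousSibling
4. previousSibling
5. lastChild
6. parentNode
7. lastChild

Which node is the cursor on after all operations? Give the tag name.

After 1 (firstChild): th
After 2 (nextSibling): div
After 3 (previousSibling): th
After 4 (previousSibling): th (no-op, stayed)
After 5 (lastChild): nav
After 6 (parentNode): th
After 7 (lastChild): nav

Answer: nav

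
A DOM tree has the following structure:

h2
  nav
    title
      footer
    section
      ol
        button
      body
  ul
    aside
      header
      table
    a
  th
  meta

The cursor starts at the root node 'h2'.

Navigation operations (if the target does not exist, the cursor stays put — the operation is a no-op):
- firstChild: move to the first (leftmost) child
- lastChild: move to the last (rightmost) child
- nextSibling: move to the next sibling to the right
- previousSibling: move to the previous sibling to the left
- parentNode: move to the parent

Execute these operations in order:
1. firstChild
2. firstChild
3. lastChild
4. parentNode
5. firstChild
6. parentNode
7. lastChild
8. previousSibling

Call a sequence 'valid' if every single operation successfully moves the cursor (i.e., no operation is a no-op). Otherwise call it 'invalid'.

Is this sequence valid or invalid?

After 1 (firstChild): nav
After 2 (firstChild): title
After 3 (lastChild): footer
After 4 (parentNode): title
After 5 (firstChild): footer
After 6 (parentNode): title
After 7 (lastChild): footer
After 8 (previousSibling): footer (no-op, stayed)

Answer: invalid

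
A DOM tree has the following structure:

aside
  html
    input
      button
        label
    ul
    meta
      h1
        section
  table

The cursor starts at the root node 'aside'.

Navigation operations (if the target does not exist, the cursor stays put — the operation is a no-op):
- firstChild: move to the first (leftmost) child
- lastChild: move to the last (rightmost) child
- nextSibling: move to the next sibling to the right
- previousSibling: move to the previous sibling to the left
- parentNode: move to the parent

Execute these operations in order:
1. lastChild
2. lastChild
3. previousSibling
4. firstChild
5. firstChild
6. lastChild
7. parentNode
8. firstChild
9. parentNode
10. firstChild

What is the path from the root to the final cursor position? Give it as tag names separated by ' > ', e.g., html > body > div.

Answer: aside > html > input > button > label

Derivation:
After 1 (lastChild): table
After 2 (lastChild): table (no-op, stayed)
After 3 (previousSibling): html
After 4 (firstChild): input
After 5 (firstChild): button
After 6 (lastChild): label
After 7 (parentNode): button
After 8 (firstChild): label
After 9 (parentNode): button
After 10 (firstChild): label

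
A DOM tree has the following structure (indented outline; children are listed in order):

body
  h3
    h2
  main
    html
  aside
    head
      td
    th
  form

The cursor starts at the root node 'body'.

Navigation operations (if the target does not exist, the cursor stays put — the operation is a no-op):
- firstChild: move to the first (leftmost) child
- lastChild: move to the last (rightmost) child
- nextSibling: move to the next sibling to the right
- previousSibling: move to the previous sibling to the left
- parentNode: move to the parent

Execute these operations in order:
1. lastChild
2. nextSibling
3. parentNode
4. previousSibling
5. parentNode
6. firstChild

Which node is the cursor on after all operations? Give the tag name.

Answer: h3

Derivation:
After 1 (lastChild): form
After 2 (nextSibling): form (no-op, stayed)
After 3 (parentNode): body
After 4 (previousSibling): body (no-op, stayed)
After 5 (parentNode): body (no-op, stayed)
After 6 (firstChild): h3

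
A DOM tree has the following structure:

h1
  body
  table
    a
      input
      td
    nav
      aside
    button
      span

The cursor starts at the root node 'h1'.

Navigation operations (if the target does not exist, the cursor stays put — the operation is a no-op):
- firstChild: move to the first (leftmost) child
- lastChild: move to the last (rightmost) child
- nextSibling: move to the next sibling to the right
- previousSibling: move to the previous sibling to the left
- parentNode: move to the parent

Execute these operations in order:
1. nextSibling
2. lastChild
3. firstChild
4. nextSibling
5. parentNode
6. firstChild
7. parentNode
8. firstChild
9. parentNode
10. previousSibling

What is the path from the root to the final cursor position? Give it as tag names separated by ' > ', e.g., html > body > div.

Answer: h1 > body

Derivation:
After 1 (nextSibling): h1 (no-op, stayed)
After 2 (lastChild): table
After 3 (firstChild): a
After 4 (nextSibling): nav
After 5 (parentNode): table
After 6 (firstChild): a
After 7 (parentNode): table
After 8 (firstChild): a
After 9 (parentNode): table
After 10 (previousSibling): body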